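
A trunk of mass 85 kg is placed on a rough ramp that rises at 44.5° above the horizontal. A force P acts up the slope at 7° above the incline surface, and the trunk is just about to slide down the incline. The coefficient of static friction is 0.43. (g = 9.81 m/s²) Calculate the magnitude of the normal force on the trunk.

N ≈ 552 N

On the verge of sliding down the incline, friction equals μN and acts up the slope.
Perpendicular: N + P sin 7° = W cos 44.5° = 594.7 N.
Along incline: P cos 7° + μN = W sin 44.5° with W sin 44.5° = 584.5 N.
Solving the pair for P and N: P = 349.6 N, N = 552.1 N (and f = μN = 237.4 N).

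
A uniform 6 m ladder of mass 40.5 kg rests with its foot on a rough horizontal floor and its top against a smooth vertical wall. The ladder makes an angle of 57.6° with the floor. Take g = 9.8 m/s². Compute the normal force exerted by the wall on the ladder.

N_wall ≈ 126 N

Torques about the foot: N_wall · 6 sin 57.6° = 40.5×9.8×3 cos 57.6° → N_wall = 125.94 N.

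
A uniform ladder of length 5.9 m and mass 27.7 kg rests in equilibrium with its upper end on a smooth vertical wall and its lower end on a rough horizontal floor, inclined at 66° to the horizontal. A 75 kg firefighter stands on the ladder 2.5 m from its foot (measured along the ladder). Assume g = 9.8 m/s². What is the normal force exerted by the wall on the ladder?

Torques about the foot: N_wall · 5.9 sin 66° = 27.7×9.8×2.95 cos 66° + 75×9.8×2.5 cos 66° → N_wall = 199.09 N.

N_wall ≈ 199 N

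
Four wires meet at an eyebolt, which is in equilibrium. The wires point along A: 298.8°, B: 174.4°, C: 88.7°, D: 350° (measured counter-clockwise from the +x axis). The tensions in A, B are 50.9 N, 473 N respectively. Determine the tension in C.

T_C ≈ 76.8 N

Resolve: ΣF_x = 50.9 cos 298.8° + 473 cos 174.4° + T_C cos 88.7° + T_D cos 350° = 0.
        ΣF_y = 50.9 sin 298.8° + 473 sin 174.4° + T_C sin 88.7° + T_D sin 350° = 0.
The known terms sum to (-446.2, 1.553) N, so 0.0227 T_C + 0.9848 T_D = 446.2 and 0.9997 T_C − 0.1736 T_D = -1.553.
Solving simultaneously: T_C = 76.84 N, T_D = 451.3 N.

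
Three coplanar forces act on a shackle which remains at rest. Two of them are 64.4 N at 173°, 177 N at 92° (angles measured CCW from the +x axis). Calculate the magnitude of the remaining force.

Sum the known components: ΣF_x = -70.1 N, ΣF_y = 184.7 N.
For equilibrium the remaining force must supply (−ΣF_x, −ΣF_y) = (70.1, -184.7) N.
Magnitude = √((70.1)² + (-184.7)²) = 197.6 N; direction = atan2(-184.7, 70.1) = 290.8°.

F ≈ 198 N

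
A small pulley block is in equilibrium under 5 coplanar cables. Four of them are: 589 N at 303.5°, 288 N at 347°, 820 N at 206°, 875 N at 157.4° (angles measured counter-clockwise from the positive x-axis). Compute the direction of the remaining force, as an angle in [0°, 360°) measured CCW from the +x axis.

θ ≈ 31.7°

Sum the known components: ΣF_x = -939.1 N, ΣF_y = -579.2 N.
For equilibrium the remaining force must supply (−ΣF_x, −ΣF_y) = (939.1, 579.2) N.
Magnitude = √((939.1)² + (579.2)²) = 1103 N; direction = atan2(579.2, 939.1) = 31.7°.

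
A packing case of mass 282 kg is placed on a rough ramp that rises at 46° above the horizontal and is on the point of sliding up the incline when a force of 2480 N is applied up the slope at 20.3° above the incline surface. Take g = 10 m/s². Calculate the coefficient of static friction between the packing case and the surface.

On the verge of sliding up the incline, friction is at its maximum μN and acts down the slope.
Perpendicular to incline: N = W cos 46° − P sin 20.3° = 1959 − 860.4 = 1099 N.
Along incline: P cos 20.3° − μN = W sin 46° → μ = −(W sin 46° − P cos 20.3°) / N = 0.2707.

μ ≈ 0.271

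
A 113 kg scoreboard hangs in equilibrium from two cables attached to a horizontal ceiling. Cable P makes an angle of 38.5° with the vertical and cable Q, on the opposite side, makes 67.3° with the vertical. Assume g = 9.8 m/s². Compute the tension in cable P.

T_P ≈ 1060 N

Angles from the horizontal: cable P is 90° − 38.5° = 51.5°, cable Q is 90° − 67.3° = 22.7°.
Weight W = 113 × 9.8 = 1107 N acts straight down.
Horizontal: T_P cos 51.5° = T_Q cos 22.7°  →  T_Q = 0.6748 T_P.
Vertical: T_P sin 51.5° + T_Q sin 22.7° = 1107.
Substituting the horizontal relation into the vertical equation gives 1.043 T_P = 1107, so T_P = 1062 N.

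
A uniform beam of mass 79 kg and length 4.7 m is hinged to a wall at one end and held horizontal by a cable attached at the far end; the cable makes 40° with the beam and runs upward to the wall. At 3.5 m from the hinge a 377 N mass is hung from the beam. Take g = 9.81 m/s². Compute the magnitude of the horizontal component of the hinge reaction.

Take torques about the hinge: T sin 40° · 4.7 = 79×9.81×2.35 + 377×3.5 = 3140.7 N·m.
So T = 3140.7 / (0.6428 × 4.7) = 1039.6 N.
ΣF_x = 0: H_x = T cos 40° = 796.38 N.

H_x ≈ 796 N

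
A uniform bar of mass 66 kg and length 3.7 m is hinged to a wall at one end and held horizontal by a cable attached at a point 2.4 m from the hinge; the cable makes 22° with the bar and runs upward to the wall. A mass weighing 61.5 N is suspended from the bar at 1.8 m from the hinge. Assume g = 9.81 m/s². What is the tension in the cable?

T ≈ 1460 N

Take torques about the hinge: T sin 22° · 2.4 = 66×9.81×1.85 + 61.5×1.8 = 1308.5 N·m.
So T = 1308.5 / (0.3746 × 2.4) = 1455.4 N.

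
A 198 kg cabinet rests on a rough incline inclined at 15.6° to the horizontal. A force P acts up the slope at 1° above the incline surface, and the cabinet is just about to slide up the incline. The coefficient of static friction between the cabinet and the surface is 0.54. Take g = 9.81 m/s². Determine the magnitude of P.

P ≈ 1520 N

On the verge of sliding up the incline, friction equals μN and acts down the slope.
Perpendicular: N + P sin 1° = W cos 15.6° = 1871 N.
Along incline: P cos 1° = W sin 15.6° + μN  with W sin 15.6° = 522.3 N.
Solving the pair for P and N: P = 1519 N, N = 1844 N (and f = μN = 995.9 N).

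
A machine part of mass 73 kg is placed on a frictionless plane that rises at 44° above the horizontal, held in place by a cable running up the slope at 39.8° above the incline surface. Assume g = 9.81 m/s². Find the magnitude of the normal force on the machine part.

N ≈ 101 N

Take axes along and perpendicular to the incline. Weight components: W sin 44° = 497.5 N down-slope, W cos 44° = 515.1 N into the surface.
Along incline: T cos 39.8° = W sin 44° → T = 647.5 N.
Perpendicular: N = W cos 44° − T sin 39.8° = 100.7 N.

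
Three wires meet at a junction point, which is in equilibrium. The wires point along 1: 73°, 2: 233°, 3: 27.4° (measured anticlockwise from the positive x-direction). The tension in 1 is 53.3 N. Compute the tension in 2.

Resolve: ΣF_x = 53.3 cos 73° + T_2 cos 233° + T_3 cos 27.4° = 0.
        ΣF_y = 53.3 sin 73° + T_2 sin 233° + T_3 sin 27.4° = 0.
The known terms sum to (15.58, 50.97) N, so -0.6018 T_2 + 0.8878 T_3 = -15.58 and -0.7986 T_2 + 0.4602 T_3 = -50.97.
Solving simultaneously: T_2 = 88.13 N, T_3 = 42.19 N.

T_2 ≈ 88.1 N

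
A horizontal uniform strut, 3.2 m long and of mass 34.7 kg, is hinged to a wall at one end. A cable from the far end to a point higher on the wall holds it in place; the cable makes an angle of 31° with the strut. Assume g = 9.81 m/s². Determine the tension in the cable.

Take torques about the hinge: T sin 31° · 3.2 = 34.7×9.81×1.6 = 544.65 N·m.
So T = 544.65 / (0.5150 × 3.2) = 330.47 N.

T ≈ 330 N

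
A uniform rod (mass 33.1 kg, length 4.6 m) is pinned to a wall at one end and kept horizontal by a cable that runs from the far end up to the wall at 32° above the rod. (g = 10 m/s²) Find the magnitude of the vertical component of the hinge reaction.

Take torques about the hinge: T sin 32° · 4.6 = 33.1×10×2.3 = 761.3 N·m.
So T = 761.3 / (0.5299 × 4.6) = 312.31 N.
ΣF_y = 0: H_y = (33.1×10) − T sin 32° = 331 − 165.5 = 165.5 N.

|H_y| ≈ 166 N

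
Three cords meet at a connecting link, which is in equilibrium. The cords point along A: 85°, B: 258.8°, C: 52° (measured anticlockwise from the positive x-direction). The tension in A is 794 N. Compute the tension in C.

Resolve: ΣF_x = 794 cos 85° + T_B cos 258.8° + T_C cos 52° = 0.
        ΣF_y = 794 sin 85° + T_B sin 258.8° + T_C sin 52° = 0.
The known terms sum to (69.2, 791) N, so -0.1942 T_B + 0.6157 T_C = -69.2 and -0.9810 T_B + 0.7880 T_C = -791.
Solving simultaneously: T_B = 959.1 N, T_C = 190.2 N.

T_C ≈ 190 N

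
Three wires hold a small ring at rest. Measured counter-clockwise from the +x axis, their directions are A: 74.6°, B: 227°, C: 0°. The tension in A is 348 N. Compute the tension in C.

Resolve: ΣF_x = 348 cos 74.6° + T_B cos 227° + T_C cos 0° = 0.
        ΣF_y = 348 sin 74.6° + T_B sin 227° + T_C sin 0° = 0.
The known terms sum to (92.41, 335.5) N, so -0.6820 T_B + 1.0000 T_C = -92.41 and -0.7314 T_B + 0.0000 T_C = -335.5.
Solving simultaneously: T_B = 458.7 N, T_C = 220.5 N.

T_C ≈ 220 N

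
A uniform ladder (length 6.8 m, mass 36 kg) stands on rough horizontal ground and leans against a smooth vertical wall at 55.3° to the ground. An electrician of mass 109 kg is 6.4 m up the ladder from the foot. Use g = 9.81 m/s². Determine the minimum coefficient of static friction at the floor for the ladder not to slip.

μ_min ≈ 0.576

ΣF_y = 0: N_floor = 36×9.81 + 109×9.81 = 1422.5 N.
Torques about the foot: N_wall · 6.8 sin 55.3° = 36×9.81×3.4 cos 55.3° + 109×9.81×6.4 cos 55.3° → N_wall = 819.13 N.
ΣF_x = 0: f_floor = N_wall = 819.13 N.
μ_min = f_floor / N_floor = 819.13 / 1422.5 = 0.5759.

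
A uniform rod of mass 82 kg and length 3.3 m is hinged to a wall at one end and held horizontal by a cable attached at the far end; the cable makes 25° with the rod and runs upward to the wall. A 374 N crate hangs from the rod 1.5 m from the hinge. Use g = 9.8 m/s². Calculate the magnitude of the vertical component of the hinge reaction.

|H_y| ≈ 606 N

Take torques about the hinge: T sin 25° · 3.3 = 82×9.8×1.65 + 374×1.5 = 1886.9 N·m.
So T = 1886.9 / (0.4226 × 3.3) = 1353 N.
ΣF_y = 0: H_y = (82×9.8 + 374) − T sin 25° = 1177.6 − 571.8 = 605.8 N.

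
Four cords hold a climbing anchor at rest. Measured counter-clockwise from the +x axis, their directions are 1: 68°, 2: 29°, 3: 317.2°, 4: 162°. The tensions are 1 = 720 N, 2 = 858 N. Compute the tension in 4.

Resolve: ΣF_x = 720 cos 68° + 858 cos 29° + T_3 cos 317.2° + T_4 cos 162° = 0.
        ΣF_y = 720 sin 68° + 858 sin 29° + T_3 sin 317.2° + T_4 sin 162° = 0.
The known terms sum to (1020, 1084) N, so 0.7337 T_3 − 0.9511 T_4 = -1020 and -0.6794 T_3 + 0.3090 T_4 = -1084.
Solving simultaneously: T_3 = 3208 N, T_4 = 3548 N.

T_4 ≈ 3550 N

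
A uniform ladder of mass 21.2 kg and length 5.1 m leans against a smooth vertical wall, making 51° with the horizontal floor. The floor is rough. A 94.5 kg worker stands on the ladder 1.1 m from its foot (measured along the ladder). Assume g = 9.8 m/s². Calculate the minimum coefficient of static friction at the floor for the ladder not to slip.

μ_min ≈ 0.217

ΣF_y = 0: N_floor = 21.2×9.8 + 94.5×9.8 = 1133.9 N.
Torques about the foot: N_wall · 5.1 sin 51° = 21.2×9.8×2.55 cos 51° + 94.5×9.8×1.1 cos 51° → N_wall = 245.87 N.
ΣF_x = 0: f_floor = N_wall = 245.87 N.
μ_min = f_floor / N_floor = 245.87 / 1133.9 = 0.2168.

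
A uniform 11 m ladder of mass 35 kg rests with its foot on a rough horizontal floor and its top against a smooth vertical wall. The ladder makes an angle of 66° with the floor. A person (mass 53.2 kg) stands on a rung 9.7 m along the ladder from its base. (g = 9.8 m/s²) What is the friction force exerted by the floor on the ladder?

f ≈ 281 N

Torques about the foot: N_wall · 11 sin 66° = 35×9.8×5.5 cos 66° + 53.2×9.8×9.7 cos 66° → N_wall = 281.05 N.
ΣF_x = 0: f_floor = N_wall = 281.05 N.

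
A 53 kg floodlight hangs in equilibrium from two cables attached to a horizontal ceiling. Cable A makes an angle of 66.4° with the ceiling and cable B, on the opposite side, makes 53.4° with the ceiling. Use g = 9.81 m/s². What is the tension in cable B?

Weight W = 53 × 9.81 = 519.9 N acts straight down.
Horizontal: T_A cos 66.4° = T_B cos 53.4°  →  T_A = 1.489 T_B.
Vertical: T_A sin 66.4° + T_B sin 53.4° = 519.9.
Substituting the horizontal relation into the vertical equation gives 2.168 T_B = 519.9, so T_B = 239.9 N.

T_B ≈ 240 N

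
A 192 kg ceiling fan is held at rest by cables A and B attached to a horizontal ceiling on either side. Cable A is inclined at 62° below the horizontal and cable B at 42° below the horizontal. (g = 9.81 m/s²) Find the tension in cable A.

Weight W = 192 × 9.81 = 1884 N acts straight down.
Horizontal: T_A cos 62° = T_B cos 42°  →  T_B = 0.6317 T_A.
Vertical: T_A sin 62° + T_B sin 42° = 1884.
Substituting the horizontal relation into the vertical equation gives 1.306 T_A = 1884, so T_A = 1443 N.

T_A ≈ 1440 N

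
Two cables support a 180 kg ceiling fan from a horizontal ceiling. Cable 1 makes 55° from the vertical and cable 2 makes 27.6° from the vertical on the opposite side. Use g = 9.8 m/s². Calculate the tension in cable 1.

T_1 ≈ 824 N

Angles from the horizontal: cable 1 is 90° − 55° = 35°, cable 2 is 90° − 27.6° = 62.4°.
Weight W = 180 × 9.8 = 1764 N acts straight down.
Horizontal: T_1 cos 35° = T_2 cos 62.4°  →  T_2 = 1.768 T_1.
Vertical: T_1 sin 35° + T_2 sin 62.4° = 1764.
Substituting the horizontal relation into the vertical equation gives 2.14 T_1 = 1764, so T_1 = 824.1 N.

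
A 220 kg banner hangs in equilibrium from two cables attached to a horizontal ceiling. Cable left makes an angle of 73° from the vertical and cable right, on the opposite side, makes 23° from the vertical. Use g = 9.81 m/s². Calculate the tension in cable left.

T_left ≈ 848 N

Angles from the horizontal: cable left is 90° − 73° = 17°, cable right is 90° − 23° = 67°.
Weight W = 220 × 9.81 = 2158 N acts straight down.
Horizontal: T_left cos 17° = T_right cos 67°  →  T_right = 2.447 T_left.
Vertical: T_left sin 17° + T_right sin 67° = 2158.
Substituting the horizontal relation into the vertical equation gives 2.545 T_left = 2158, so T_left = 847.9 N.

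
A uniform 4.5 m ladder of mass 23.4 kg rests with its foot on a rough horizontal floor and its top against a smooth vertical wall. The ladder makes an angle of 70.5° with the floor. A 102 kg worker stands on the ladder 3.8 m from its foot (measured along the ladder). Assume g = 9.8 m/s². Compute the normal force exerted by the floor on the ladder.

N_floor ≈ 1230 N

ΣF_y = 0: N_floor = 23.4×9.8 + 102×9.8 = 1228.9 N.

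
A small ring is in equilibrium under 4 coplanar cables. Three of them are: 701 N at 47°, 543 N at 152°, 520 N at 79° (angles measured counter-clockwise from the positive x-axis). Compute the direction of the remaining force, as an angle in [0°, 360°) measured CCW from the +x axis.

Sum the known components: ΣF_x = 97.86 N, ΣF_y = 1278 N.
For equilibrium the remaining force must supply (−ΣF_x, −ΣF_y) = (-97.86, -1278) N.
Magnitude = √((-97.86)² + (-1278)²) = 1282 N; direction = atan2(-1278, -97.86) = 265.6°.

θ ≈ 266°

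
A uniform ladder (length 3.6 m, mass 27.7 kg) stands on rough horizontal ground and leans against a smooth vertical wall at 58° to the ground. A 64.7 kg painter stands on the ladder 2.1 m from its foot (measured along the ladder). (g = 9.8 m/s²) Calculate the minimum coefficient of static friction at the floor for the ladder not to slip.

μ_min ≈ 0.349

ΣF_y = 0: N_floor = 27.7×9.8 + 64.7×9.8 = 905.52 N.
Torques about the foot: N_wall · 3.6 sin 58° = 27.7×9.8×1.8 cos 58° + 64.7×9.8×2.1 cos 58° → N_wall = 315.93 N.
ΣF_x = 0: f_floor = N_wall = 315.93 N.
μ_min = f_floor / N_floor = 315.93 / 905.52 = 0.3489.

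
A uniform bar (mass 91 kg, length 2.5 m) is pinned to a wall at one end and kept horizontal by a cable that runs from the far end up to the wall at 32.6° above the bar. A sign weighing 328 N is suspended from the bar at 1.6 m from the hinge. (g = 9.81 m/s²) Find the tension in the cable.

Take torques about the hinge: T sin 32.6° · 2.5 = 91×9.81×1.25 + 328×1.6 = 1640.7 N·m.
So T = 1640.7 / (0.5388 × 2.5) = 1218.1 N.

T ≈ 1220 N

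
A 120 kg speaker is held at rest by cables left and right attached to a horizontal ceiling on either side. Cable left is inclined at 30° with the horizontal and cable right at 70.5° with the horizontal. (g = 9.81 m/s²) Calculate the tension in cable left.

Weight W = 120 × 9.81 = 1177 N acts straight down.
Horizontal: T_left cos 30° = T_right cos 70.5°  →  T_right = 2.594 T_left.
Vertical: T_left sin 30° + T_right sin 70.5° = 1177.
Substituting the horizontal relation into the vertical equation gives 2.946 T_left = 1177, so T_left = 399.6 N.

T_left ≈ 400 N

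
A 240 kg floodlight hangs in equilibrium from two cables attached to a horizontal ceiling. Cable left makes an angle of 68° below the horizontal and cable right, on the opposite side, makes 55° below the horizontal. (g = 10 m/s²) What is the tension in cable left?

Weight W = 240 × 10 = 2400 N acts straight down.
Horizontal: T_left cos 68° = T_right cos 55°  →  T_right = 0.6531 T_left.
Vertical: T_left sin 68° + T_right sin 55° = 2400.
Substituting the horizontal relation into the vertical equation gives 1.462 T_left = 2400, so T_left = 1641 N.

T_left ≈ 1640 N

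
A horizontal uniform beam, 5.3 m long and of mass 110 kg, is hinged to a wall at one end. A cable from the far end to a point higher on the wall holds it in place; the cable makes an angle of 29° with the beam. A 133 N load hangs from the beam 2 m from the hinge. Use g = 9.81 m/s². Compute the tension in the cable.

Take torques about the hinge: T sin 29° · 5.3 = 110×9.81×2.65 + 133×2 = 3125.6 N·m.
So T = 3125.6 / (0.4848 × 5.3) = 1216.4 N.

T ≈ 1220 N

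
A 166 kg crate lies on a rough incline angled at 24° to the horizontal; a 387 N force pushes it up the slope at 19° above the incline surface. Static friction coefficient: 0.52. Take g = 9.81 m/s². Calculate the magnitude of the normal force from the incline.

Axes along / perpendicular to the incline. W sin 24° = 662.4 N down-slope; W cos 24° = 1488 N into the surface.
Perpendicular: N = W cos 24° − P sin 19° = 1488 − 126 = 1362 N.
Along incline: P cos 19° + f = W sin 24° (friction acts up-slope) → f = 662.4 − 365.9 = 296.4 N.
|f| = 296.4 N ≤ μN = 708.1 N, so the crate is indeed static.

N ≈ 1360 N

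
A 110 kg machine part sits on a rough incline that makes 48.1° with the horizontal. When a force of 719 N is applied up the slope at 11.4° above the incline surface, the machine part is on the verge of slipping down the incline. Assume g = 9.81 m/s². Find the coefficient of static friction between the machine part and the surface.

μ ≈ 0.170

On the verge of sliding down the incline, friction is at its maximum μN and acts up the slope.
Perpendicular to incline: N = W cos 48.1° − P sin 11.4° = 720.7 − 142.1 = 578.5 N.
Along incline: P cos 11.4° + μN = W sin 48.1° → μ = (W sin 48.1° − P cos 11.4°) / N = 0.17.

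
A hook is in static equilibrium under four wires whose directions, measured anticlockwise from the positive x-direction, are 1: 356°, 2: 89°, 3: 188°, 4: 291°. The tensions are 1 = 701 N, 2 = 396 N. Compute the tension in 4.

T_4 ≈ 252 N

Resolve: ΣF_x = 701 cos 356° + 396 cos 89° + T_3 cos 188° + T_4 cos 291° = 0.
        ΣF_y = 701 sin 356° + 396 sin 89° + T_3 sin 188° + T_4 sin 291° = 0.
The known terms sum to (706.2, 347) N, so -0.9903 T_3 + 0.3584 T_4 = -706.2 and -0.1392 T_3 − 0.9336 T_4 = -347.
Solving simultaneously: T_3 = 804.3 N, T_4 = 251.8 N.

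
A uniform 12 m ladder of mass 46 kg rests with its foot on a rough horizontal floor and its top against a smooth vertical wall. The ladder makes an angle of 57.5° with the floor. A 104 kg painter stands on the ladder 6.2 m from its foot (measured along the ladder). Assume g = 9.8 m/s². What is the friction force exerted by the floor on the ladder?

f ≈ 479 N

Torques about the foot: N_wall · 12 sin 57.5° = 46×9.8×6 cos 57.5° + 104×9.8×6.2 cos 57.5° → N_wall = 479.07 N.
ΣF_x = 0: f_floor = N_wall = 479.07 N.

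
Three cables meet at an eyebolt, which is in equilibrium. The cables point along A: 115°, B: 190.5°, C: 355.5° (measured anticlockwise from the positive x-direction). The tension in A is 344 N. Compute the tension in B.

Resolve: ΣF_x = 344 cos 115° + T_B cos 190.5° + T_C cos 355.5° = 0.
        ΣF_y = 344 sin 115° + T_B sin 190.5° + T_C sin 355.5° = 0.
The known terms sum to (-145.4, 311.8) N, so -0.9833 T_B + 0.9969 T_C = 145.4 and -0.1822 T_B − 0.0785 T_C = -311.8.
Solving simultaneously: T_B = 1157 N, T_C = 1287 N.

T_B ≈ 1160 N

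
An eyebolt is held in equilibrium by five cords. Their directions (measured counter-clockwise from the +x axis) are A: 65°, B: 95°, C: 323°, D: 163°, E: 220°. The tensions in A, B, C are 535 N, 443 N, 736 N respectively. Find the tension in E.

T_E ≈ 821 N

Resolve: ΣF_x = 535 cos 65° + 443 cos 95° + 736 cos 323° + T_D cos 163° + T_E cos 220° = 0.
        ΣF_y = 535 sin 65° + 443 sin 95° + 736 sin 323° + T_D sin 163° + T_E sin 220° = 0.
The known terms sum to (775.3, 483.3) N, so -0.9563 T_D − 0.7660 T_E = -775.3 and 0.2924 T_D − 0.6428 T_E = -483.3.
Solving simultaneously: T_D = 152.8 N, T_E = 821.3 N.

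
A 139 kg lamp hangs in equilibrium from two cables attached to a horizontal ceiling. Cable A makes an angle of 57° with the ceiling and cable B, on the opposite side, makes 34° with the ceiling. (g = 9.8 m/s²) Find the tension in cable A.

Weight W = 139 × 9.8 = 1362 N acts straight down.
Horizontal: T_A cos 57° = T_B cos 34°  →  T_B = 0.657 T_A.
Vertical: T_A sin 57° + T_B sin 34° = 1362.
Substituting the horizontal relation into the vertical equation gives 1.206 T_A = 1362, so T_A = 1129 N.

T_A ≈ 1130 N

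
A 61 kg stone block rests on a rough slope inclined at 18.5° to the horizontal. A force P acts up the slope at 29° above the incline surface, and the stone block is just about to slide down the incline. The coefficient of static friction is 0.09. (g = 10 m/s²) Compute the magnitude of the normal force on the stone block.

N ≈ 496 N

On the verge of sliding down the incline, friction equals μN and acts up the slope.
Perpendicular: N + P sin 29° = W cos 18.5° = 578.5 N.
Along incline: P cos 29° + μN = W sin 18.5° with W sin 18.5° = 193.6 N.
Solving the pair for P and N: P = 170.3 N, N = 495.9 N (and f = μN = 44.63 N).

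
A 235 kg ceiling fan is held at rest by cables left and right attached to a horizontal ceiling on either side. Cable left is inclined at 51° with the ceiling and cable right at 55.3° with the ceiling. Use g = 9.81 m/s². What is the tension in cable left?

Weight W = 235 × 9.81 = 2305 N acts straight down.
Horizontal: T_left cos 51° = T_right cos 55.3°  →  T_right = 1.105 T_left.
Vertical: T_left sin 51° + T_right sin 55.3° = 2305.
Substituting the horizontal relation into the vertical equation gives 1.686 T_left = 2305, so T_left = 1367 N.

T_left ≈ 1370 N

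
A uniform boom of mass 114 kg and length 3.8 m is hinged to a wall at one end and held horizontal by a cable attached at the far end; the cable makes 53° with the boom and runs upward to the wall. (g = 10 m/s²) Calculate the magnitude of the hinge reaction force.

|H| ≈ 714 N

Take torques about the hinge: T sin 53° · 3.8 = 114×10×1.9 = 2166 N·m.
So T = 2166 / (0.7986 × 3.8) = 713.72 N.
ΣF_x = 0: H_x = T cos 53° = 429.53 N.
ΣF_y = 0: H_y = (114×10) − T sin 53° = 1140 − 570 = 570 N.
|H| = √(H_x² + H_y²) = √((429.53)² + (570)²) = 713.72 N.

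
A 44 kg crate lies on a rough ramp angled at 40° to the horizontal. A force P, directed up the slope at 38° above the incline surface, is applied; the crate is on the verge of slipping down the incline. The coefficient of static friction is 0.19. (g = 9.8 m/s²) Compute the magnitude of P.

On the verge of sliding down the incline, friction equals μN and acts up the slope.
Perpendicular: N + P sin 38° = W cos 40° = 330.3 N.
Along incline: P cos 38° + μN = W sin 40° with W sin 40° = 277.2 N.
Solving the pair for P and N: P = 319.5 N, N = 133.6 N (and f = μN = 25.38 N).

P ≈ 320 N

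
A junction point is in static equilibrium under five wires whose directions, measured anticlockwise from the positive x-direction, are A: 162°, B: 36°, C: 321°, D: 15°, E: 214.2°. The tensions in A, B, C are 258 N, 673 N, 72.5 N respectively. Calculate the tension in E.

Resolve: ΣF_x = 258 cos 162° + 673 cos 36° + 72.5 cos 321° + T_D cos 15° + T_E cos 214.2° = 0.
        ΣF_y = 258 sin 162° + 673 sin 36° + 72.5 sin 321° + T_D sin 15° + T_E sin 214.2° = 0.
The known terms sum to (355.4, 429.7) N, so 0.9659 T_D − 0.8271 T_E = -355.4 and 0.2588 T_D − 0.5621 T_E = -429.7.
Solving simultaneously: T_D = 473.1 N, T_E = 982.3 N.

T_E ≈ 982 N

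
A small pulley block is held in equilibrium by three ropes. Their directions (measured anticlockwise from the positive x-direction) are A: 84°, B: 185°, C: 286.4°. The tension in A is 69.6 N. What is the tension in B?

T_B ≈ 27.1 N

Resolve: ΣF_x = 69.6 cos 84° + T_B cos 185° + T_C cos 286.4° = 0.
        ΣF_y = 69.6 sin 84° + T_B sin 185° + T_C sin 286.4° = 0.
The known terms sum to (7.275, 69.22) N, so -0.9962 T_B + 0.2823 T_C = -7.275 and -0.0872 T_B − 0.9593 T_C = -69.22.
Solving simultaneously: T_B = 27.06 N, T_C = 69.70 N.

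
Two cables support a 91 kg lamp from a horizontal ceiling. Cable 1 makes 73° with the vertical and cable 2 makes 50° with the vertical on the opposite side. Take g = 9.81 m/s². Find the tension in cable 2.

T_2 ≈ 1020 N

Angles from the horizontal: cable 1 is 90° − 73° = 17°, cable 2 is 90° − 50° = 40°.
Weight W = 91 × 9.81 = 892.7 N acts straight down.
Horizontal: T_1 cos 17° = T_2 cos 40°  →  T_1 = 0.801 T_2.
Vertical: T_1 sin 17° + T_2 sin 40° = 892.7.
Substituting the horizontal relation into the vertical equation gives 0.877 T_2 = 892.7, so T_2 = 1018 N.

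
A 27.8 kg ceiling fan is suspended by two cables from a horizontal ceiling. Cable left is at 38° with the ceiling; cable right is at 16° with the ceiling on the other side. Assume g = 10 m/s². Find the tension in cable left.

T_left ≈ 330 N

Weight W = 27.8 × 10 = 278 N acts straight down.
Horizontal: T_left cos 38° = T_right cos 16°  →  T_right = 0.8198 T_left.
Vertical: T_left sin 38° + T_right sin 16° = 278.
Substituting the horizontal relation into the vertical equation gives 0.8416 T_left = 278, so T_left = 330.3 N.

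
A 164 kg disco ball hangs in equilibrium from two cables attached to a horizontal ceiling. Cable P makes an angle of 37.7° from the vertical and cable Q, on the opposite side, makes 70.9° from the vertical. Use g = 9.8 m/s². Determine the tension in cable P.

T_P ≈ 1600 N

Angles from the horizontal: cable P is 90° − 37.7° = 52.3°, cable Q is 90° − 70.9° = 19.1°.
Weight W = 164 × 9.8 = 1607 N acts straight down.
Horizontal: T_P cos 52.3° = T_Q cos 19.1°  →  T_Q = 0.6472 T_P.
Vertical: T_P sin 52.3° + T_Q sin 19.1° = 1607.
Substituting the horizontal relation into the vertical equation gives 1.003 T_P = 1607, so T_P = 1602 N.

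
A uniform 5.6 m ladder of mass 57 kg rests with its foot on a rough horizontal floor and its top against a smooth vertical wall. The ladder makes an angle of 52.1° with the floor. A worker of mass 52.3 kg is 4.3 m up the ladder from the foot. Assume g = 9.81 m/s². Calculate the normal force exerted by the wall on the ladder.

Torques about the foot: N_wall · 5.6 sin 52.1° = 57×9.81×2.8 cos 52.1° + 52.3×9.81×4.3 cos 52.1° → N_wall = 524.34 N.

N_wall ≈ 524 N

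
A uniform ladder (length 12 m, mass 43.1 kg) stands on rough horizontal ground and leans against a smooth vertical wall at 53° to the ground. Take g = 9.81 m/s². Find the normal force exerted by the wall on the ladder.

Torques about the foot: N_wall · 12 sin 53° = 43.1×9.81×6 cos 53° → N_wall = 159.31 N.

N_wall ≈ 159 N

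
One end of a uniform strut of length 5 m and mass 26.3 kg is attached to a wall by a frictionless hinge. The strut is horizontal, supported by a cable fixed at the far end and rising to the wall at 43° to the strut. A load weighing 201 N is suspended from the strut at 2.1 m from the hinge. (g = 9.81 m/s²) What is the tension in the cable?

T ≈ 313 N

Take torques about the hinge: T sin 43° · 5 = 26.3×9.81×2.5 + 201×2.1 = 1067.1 N·m.
So T = 1067.1 / (0.6820 × 5) = 312.94 N.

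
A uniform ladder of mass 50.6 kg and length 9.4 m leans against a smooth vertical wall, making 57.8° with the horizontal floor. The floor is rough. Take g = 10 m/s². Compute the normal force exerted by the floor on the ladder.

ΣF_y = 0: N_floor = 50.6×10 = 506 N.

N_floor ≈ 506 N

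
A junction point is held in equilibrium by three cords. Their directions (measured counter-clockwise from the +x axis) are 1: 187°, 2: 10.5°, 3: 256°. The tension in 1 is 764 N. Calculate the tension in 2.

Resolve: ΣF_x = 764 cos 187° + T_2 cos 10.5° + T_3 cos 256° = 0.
        ΣF_y = 764 sin 187° + T_2 sin 10.5° + T_3 sin 256° = 0.
The known terms sum to (-758.3, -93.11) N, so 0.9833 T_2 − 0.2419 T_3 = 758.3 and 0.1822 T_2 − 0.9703 T_3 = 93.11.
Solving simultaneously: T_2 = 783.8 N, T_3 = 51.26 N.

T_2 ≈ 784 N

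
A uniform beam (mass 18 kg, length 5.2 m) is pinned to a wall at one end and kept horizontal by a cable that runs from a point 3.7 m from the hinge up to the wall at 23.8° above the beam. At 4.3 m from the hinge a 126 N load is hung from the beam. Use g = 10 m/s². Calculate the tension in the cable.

T ≈ 676 N

Take torques about the hinge: T sin 23.8° · 3.7 = 18×10×2.6 + 126×4.3 = 1009.8 N·m.
So T = 1009.8 / (0.4035 × 3.7) = 676.3 N.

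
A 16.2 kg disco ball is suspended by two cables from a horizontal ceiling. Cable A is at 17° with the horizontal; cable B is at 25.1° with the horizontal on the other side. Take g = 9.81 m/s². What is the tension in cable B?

Weight W = 16.2 × 9.81 = 158.9 N acts straight down.
Horizontal: T_A cos 17° = T_B cos 25.1°  →  T_A = 0.9469 T_B.
Vertical: T_A sin 17° + T_B sin 25.1° = 158.9.
Substituting the horizontal relation into the vertical equation gives 0.7011 T_B = 158.9, so T_B = 226.7 N.

T_B ≈ 227 N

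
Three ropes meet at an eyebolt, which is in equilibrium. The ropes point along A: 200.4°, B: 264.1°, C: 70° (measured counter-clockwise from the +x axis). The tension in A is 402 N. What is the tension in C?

Resolve: ΣF_x = 402 cos 200.4° + T_B cos 264.1° + T_C cos 70° = 0.
        ΣF_y = 402 sin 200.4° + T_B sin 264.1° + T_C sin 70° = 0.
The known terms sum to (-376.8, -140.1) N, so -0.1028 T_B + 0.3420 T_C = 376.8 and -0.9947 T_B + 0.9397 T_C = 140.1.
Solving simultaneously: T_B = 1257 N, T_C = 1479 N.

T_C ≈ 1480 N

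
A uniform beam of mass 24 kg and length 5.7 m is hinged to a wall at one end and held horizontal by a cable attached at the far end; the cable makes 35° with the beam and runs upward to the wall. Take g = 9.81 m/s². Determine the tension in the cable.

Take torques about the hinge: T sin 35° · 5.7 = 24×9.81×2.85 = 671 N·m.
So T = 671 / (0.5736 × 5.7) = 205.24 N.

T ≈ 205 N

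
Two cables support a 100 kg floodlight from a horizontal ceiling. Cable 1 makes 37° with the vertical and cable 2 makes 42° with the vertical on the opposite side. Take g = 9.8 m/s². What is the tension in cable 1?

Angles from the horizontal: cable 1 is 90° − 37° = 53°, cable 2 is 90° − 42° = 48°.
Weight W = 100 × 9.8 = 980 N acts straight down.
Horizontal: T_1 cos 53° = T_2 cos 48°  →  T_2 = 0.8994 T_1.
Vertical: T_1 sin 53° + T_2 sin 48° = 980.
Substituting the horizontal relation into the vertical equation gives 1.467 T_1 = 980, so T_1 = 668 N.

T_1 ≈ 668 N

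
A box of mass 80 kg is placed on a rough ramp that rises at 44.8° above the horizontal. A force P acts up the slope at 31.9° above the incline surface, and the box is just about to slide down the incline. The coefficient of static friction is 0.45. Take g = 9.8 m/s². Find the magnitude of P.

On the verge of sliding down the incline, friction equals μN and acts up the slope.
Perpendicular: N + P sin 31.9° = W cos 44.8° = 556.3 N.
Along incline: P cos 31.9° + μN = W sin 44.8° with W sin 44.8° = 552.4 N.
Solving the pair for P and N: P = 494.3 N, N = 295.1 N (and f = μN = 132.8 N).

P ≈ 494 N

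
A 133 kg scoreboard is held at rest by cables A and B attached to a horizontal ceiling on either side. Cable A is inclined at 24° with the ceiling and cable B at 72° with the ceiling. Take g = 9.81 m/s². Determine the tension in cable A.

T_A ≈ 405 N

Weight W = 133 × 9.81 = 1305 N acts straight down.
Horizontal: T_A cos 24° = T_B cos 72°  →  T_B = 2.956 T_A.
Vertical: T_A sin 24° + T_B sin 72° = 1305.
Substituting the horizontal relation into the vertical equation gives 3.218 T_A = 1305, so T_A = 405.4 N.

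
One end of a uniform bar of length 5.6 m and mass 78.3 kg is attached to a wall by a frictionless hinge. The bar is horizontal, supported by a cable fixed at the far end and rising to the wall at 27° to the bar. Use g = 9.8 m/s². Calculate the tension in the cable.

Take torques about the hinge: T sin 27° · 5.6 = 78.3×9.8×2.8 = 2148.6 N·m.
So T = 2148.6 / (0.4540 × 5.6) = 845.11 N.

T ≈ 845 N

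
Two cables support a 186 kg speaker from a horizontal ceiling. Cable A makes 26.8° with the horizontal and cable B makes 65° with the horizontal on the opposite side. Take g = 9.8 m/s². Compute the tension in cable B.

T_B ≈ 1630 N

Weight W = 186 × 9.8 = 1823 N acts straight down.
Horizontal: T_A cos 26.8° = T_B cos 65°  →  T_A = 0.4735 T_B.
Vertical: T_A sin 26.8° + T_B sin 65° = 1823.
Substituting the horizontal relation into the vertical equation gives 1.12 T_B = 1823, so T_B = 1628 N.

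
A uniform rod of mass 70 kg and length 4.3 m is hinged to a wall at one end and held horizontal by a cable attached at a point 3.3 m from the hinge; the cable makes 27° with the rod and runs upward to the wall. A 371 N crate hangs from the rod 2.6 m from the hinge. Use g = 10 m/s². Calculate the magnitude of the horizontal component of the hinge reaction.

H_x ≈ 1470 N

Take torques about the hinge: T sin 27° · 3.3 = 70×10×2.15 + 371×2.6 = 2469.6 N·m.
So T = 2469.6 / (0.4540 × 3.3) = 1648.4 N.
ΣF_x = 0: H_x = T cos 27° = 1468.7 N.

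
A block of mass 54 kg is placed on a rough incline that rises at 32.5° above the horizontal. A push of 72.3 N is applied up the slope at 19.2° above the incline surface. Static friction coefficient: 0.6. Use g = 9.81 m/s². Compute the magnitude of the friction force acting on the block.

Axes along / perpendicular to the incline. W sin 32.5° = 284.6 N down-slope; W cos 32.5° = 446.8 N into the surface.
Perpendicular: N = W cos 32.5° − P sin 19.2° = 446.8 − 23.78 = 423 N.
Along incline: P cos 19.2° + f = W sin 32.5° (friction acts up-slope) → f = 284.6 − 68.28 = 216.4 N.
|f| = 216.4 N ≤ μN = 253.8 N, so the block is indeed static.

f ≈ 216 N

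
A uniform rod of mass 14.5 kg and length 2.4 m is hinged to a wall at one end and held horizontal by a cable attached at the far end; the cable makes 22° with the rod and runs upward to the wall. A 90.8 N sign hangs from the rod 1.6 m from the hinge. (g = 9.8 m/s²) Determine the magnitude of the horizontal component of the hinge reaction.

H_x ≈ 326 N

Take torques about the hinge: T sin 22° · 2.4 = 14.5×9.8×1.2 + 90.8×1.6 = 315.8 N·m.
So T = 315.8 / (0.3746 × 2.4) = 351.26 N.
ΣF_x = 0: H_x = T cos 22° = 325.68 N.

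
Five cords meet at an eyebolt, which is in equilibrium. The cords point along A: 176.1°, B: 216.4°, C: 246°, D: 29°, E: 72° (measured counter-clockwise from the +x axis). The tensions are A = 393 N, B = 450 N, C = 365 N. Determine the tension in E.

Resolve: ΣF_x = 393 cos 176.1° + 450 cos 216.4° + 365 cos 246° + T_D cos 29° + T_E cos 72° = 0.
        ΣF_y = 393 sin 176.1° + 450 sin 216.4° + 365 sin 246° + T_D sin 29° + T_E sin 72° = 0.
The known terms sum to (-902.8, -573.8) N, so 0.8746 T_D + 0.3090 T_E = 902.8 and 0.4848 T_D + 0.9511 T_E = 573.8.
Solving simultaneously: T_D = 998.9 N, T_E = 94.07 N.

T_E ≈ 94.1 N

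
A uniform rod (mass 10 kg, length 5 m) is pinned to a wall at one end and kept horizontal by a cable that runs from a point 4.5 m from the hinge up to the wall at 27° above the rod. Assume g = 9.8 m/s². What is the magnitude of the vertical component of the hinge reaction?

|H_y| ≈ 43.6 N

Take torques about the hinge: T sin 27° · 4.5 = 10×9.8×2.5 = 245 N·m.
So T = 245 / (0.4540 × 4.5) = 119.92 N.
ΣF_y = 0: H_y = (10×9.8) − T sin 27° = 98 − 54.444 = 43.556 N.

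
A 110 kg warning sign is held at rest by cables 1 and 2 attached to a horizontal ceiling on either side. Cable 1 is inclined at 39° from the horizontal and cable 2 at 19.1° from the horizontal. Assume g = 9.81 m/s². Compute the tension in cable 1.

Weight W = 110 × 9.81 = 1079 N acts straight down.
Horizontal: T_1 cos 39° = T_2 cos 19.1°  →  T_2 = 0.8224 T_1.
Vertical: T_1 sin 39° + T_2 sin 19.1° = 1079.
Substituting the horizontal relation into the vertical equation gives 0.8984 T_1 = 1079, so T_1 = 1201 N.

T_1 ≈ 1200 N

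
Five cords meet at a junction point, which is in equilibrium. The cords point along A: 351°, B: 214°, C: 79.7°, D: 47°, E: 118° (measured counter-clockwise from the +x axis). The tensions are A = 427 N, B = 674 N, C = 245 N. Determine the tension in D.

T_D ≈ 188 N

Resolve: ΣF_x = 427 cos 351° + 674 cos 214° + 245 cos 79.7° + T_D cos 47° + T_E cos 118° = 0.
        ΣF_y = 427 sin 351° + 674 sin 214° + 245 sin 79.7° + T_D sin 47° + T_E sin 118° = 0.
The known terms sum to (-93.22, -202.6) N, so 0.6820 T_D − 0.4695 T_E = 93.22 and 0.7314 T_D + 0.8829 T_E = 202.6.
Solving simultaneously: T_D = 187.7 N, T_E = 74.06 N.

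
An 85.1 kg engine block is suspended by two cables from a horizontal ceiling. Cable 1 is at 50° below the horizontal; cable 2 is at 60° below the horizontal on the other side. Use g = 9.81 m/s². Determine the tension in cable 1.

T_1 ≈ 444 N

Weight W = 85.1 × 9.81 = 834.8 N acts straight down.
Horizontal: T_1 cos 50° = T_2 cos 60°  →  T_2 = 1.286 T_1.
Vertical: T_1 sin 50° + T_2 sin 60° = 834.8.
Substituting the horizontal relation into the vertical equation gives 1.879 T_1 = 834.8, so T_1 = 444.2 N.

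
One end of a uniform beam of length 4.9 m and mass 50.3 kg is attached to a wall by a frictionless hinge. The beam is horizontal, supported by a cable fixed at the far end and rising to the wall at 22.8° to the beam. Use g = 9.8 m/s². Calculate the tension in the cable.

Take torques about the hinge: T sin 22.8° · 4.9 = 50.3×9.8×2.45 = 1207.7 N·m.
So T = 1207.7 / (0.3875 × 4.9) = 636.03 N.

T ≈ 636 N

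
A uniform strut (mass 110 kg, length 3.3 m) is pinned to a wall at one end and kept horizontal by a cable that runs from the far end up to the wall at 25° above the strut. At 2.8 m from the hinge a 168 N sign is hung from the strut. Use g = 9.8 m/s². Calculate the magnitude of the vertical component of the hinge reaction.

Take torques about the hinge: T sin 25° · 3.3 = 110×9.8×1.65 + 168×2.8 = 2249.1 N·m.
So T = 2249.1 / (0.4226 × 3.3) = 1612.7 N.
ΣF_y = 0: H_y = (110×9.8 + 168) − T sin 25° = 1246 − 681.55 = 564.45 N.

|H_y| ≈ 564 N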